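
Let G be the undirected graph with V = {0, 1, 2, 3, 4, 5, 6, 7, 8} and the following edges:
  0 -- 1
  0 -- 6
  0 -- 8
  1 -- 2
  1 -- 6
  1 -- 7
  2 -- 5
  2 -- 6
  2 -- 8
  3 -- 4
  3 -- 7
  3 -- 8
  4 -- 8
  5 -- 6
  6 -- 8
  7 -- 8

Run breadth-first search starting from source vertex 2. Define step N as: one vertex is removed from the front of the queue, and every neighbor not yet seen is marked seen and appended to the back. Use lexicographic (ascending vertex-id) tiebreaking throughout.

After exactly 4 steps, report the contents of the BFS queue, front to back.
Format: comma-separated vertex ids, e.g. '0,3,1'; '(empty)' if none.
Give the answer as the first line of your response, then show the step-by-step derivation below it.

8,0,7

step 1: dequeue 2; queue=[1,5,6,8]; order=2
step 2: dequeue 1; queue=[5,6,8,0,7]; order=2,1
step 3: dequeue 5; queue=[6,8,0,7]; order=2,1,5
step 4: dequeue 6; queue=[8,0,7]; order=2,1,5,6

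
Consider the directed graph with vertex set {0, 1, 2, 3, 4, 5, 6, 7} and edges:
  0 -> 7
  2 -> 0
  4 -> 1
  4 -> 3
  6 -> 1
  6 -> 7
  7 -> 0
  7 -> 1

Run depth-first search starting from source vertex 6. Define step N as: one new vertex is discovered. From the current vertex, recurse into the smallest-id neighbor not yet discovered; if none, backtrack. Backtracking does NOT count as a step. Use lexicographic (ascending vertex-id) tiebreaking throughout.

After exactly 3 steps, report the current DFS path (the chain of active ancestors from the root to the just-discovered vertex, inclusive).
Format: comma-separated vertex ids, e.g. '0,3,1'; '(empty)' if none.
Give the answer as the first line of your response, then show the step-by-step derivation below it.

6,7

step 1: discover 6; path=6; order=6
step 2: discover 1; path=6>1; order=6,1
step 3: discover 7; path=6>7; order=6,1,7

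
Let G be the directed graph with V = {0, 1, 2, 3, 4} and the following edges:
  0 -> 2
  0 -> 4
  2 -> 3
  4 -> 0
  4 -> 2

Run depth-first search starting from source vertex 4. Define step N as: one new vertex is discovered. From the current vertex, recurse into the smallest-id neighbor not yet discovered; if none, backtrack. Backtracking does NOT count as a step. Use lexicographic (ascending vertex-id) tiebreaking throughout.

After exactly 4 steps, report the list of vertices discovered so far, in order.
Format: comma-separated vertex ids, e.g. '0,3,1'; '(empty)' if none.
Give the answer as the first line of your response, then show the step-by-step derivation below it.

4,0,2,3

step 1: discover 4; path=4; order=4
step 2: discover 0; path=4>0; order=4,0
step 3: discover 2; path=4>0>2; order=4,0,2
step 4: discover 3; path=4>0>2>3; order=4,0,2,3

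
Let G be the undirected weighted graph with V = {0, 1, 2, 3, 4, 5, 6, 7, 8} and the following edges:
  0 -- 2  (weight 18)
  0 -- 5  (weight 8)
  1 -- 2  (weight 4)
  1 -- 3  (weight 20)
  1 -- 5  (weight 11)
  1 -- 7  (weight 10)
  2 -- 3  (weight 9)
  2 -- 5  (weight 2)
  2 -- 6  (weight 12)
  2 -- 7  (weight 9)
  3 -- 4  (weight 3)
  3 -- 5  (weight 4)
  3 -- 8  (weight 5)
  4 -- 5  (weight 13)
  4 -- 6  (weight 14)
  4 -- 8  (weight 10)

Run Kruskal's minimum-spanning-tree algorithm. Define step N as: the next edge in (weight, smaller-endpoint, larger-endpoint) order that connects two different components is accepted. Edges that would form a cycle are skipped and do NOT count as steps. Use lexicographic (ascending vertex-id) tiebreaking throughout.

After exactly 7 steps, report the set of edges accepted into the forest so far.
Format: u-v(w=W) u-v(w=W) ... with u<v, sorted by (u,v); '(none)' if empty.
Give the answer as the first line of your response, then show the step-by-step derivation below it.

0-5(w=8) 1-2(w=4) 2-5(w=2) 2-7(w=9) 3-4(w=3) 3-5(w=4) 3-8(w=5)

step 1: add edge 2-5 (w=2); MST = {2-5(w=2)}
step 2: add edge 3-4 (w=3); MST = {2-5(w=2) 3-4(w=3)}
step 3: add edge 1-2 (w=4); MST = {1-2(w=4) 2-5(w=2) 3-4(w=3)}
step 4: add edge 3-5 (w=4); MST = {1-2(w=4) 2-5(w=2) 3-4(w=3) 3-5(w=4)}
step 5: add edge 3-8 (w=5); MST = {1-2(w=4) 2-5(w=2) 3-4(w=3) 3-5(w=4) 3-8(w=5)}
step 6: add edge 0-5 (w=8); MST = {0-5(w=8) 1-2(w=4) 2-5(w=2) 3-4(w=3) 3-5(w=4) 3-8(w=5)}
step 7: add edge 2-7 (w=9); MST = {0-5(w=8) 1-2(w=4) 2-5(w=2) 2-7(w=9) 3-4(w=3) 3-5(w=4) 3-8(w=5)}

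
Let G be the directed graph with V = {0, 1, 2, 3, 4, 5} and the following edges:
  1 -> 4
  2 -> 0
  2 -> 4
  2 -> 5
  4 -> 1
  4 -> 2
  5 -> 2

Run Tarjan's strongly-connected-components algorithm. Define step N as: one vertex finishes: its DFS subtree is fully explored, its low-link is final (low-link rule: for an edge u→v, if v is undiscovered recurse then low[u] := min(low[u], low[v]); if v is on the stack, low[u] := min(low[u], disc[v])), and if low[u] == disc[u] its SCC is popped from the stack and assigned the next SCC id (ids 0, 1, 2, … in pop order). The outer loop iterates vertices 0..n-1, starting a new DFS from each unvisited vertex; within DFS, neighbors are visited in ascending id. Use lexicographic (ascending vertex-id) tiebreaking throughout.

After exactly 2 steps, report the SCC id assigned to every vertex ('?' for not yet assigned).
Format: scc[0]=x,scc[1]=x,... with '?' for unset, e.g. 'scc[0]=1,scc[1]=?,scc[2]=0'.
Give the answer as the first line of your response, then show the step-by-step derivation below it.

scc[0]=0,scc[1]=?,scc[2]=?,scc[3]=?,scc[4]=?,scc[5]=?

step 1: low=(low[0]=0,low[1]=?,low[2]=?,low[3]=?,low[4]=?,low[5]=?); scc=(scc[0]=0,scc[1]=?,scc[2]=?,scc[3]=?,scc[4]=?,scc[5]=?)
step 2: low=(low[0]=0,low[1]=1,low[2]=2,low[3]=?,low[4]=1,low[5]=3); scc=(scc[0]=0,scc[1]=?,scc[2]=?,scc[3]=?,scc[4]=?,scc[5]=?)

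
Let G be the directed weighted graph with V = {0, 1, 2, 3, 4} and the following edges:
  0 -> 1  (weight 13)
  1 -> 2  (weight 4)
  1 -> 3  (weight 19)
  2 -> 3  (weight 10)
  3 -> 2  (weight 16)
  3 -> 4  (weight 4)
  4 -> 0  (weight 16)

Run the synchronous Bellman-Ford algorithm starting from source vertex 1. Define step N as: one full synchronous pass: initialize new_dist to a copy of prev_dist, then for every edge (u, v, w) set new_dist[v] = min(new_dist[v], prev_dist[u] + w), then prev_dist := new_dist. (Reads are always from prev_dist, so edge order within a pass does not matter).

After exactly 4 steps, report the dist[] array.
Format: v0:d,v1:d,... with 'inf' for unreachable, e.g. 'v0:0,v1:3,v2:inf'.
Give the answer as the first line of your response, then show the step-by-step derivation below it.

v0:34,v1:0,v2:4,v3:14,v4:18

step 1: dist = v0:inf,v1:0,v2:4,v3:19,v4:inf
step 2: dist = v0:inf,v1:0,v2:4,v3:14,v4:23
step 3: dist = v0:39,v1:0,v2:4,v3:14,v4:18
step 4: dist = v0:34,v1:0,v2:4,v3:14,v4:18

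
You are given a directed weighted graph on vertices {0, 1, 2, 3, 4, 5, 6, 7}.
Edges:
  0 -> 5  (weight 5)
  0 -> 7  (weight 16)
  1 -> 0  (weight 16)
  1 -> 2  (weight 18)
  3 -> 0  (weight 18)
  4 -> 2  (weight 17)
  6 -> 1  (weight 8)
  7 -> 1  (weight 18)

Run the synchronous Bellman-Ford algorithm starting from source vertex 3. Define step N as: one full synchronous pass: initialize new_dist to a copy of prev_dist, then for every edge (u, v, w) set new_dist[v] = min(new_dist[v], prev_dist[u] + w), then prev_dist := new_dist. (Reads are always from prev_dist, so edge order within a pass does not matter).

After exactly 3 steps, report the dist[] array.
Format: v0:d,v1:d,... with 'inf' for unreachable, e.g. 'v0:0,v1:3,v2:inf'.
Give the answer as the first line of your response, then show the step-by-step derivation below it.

v0:18,v1:52,v2:inf,v3:0,v4:inf,v5:23,v6:inf,v7:34

step 1: dist = v0:18,v1:inf,v2:inf,v3:0,v4:inf,v5:inf,v6:inf,v7:inf
step 2: dist = v0:18,v1:inf,v2:inf,v3:0,v4:inf,v5:23,v6:inf,v7:34
step 3: dist = v0:18,v1:52,v2:inf,v3:0,v4:inf,v5:23,v6:inf,v7:34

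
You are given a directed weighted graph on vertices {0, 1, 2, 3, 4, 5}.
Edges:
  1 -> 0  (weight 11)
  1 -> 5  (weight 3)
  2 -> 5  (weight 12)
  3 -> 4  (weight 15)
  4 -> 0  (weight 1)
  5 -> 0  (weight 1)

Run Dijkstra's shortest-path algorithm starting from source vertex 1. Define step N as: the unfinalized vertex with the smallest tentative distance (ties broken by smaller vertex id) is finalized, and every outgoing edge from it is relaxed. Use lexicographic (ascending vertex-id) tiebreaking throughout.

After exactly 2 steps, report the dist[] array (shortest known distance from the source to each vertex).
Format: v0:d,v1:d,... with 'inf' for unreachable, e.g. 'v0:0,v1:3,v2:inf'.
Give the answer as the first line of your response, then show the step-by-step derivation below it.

v0:4,v1:0,v2:inf,v3:inf,v4:inf,v5:3

step 1: dist = v0:11,v1:0,v2:inf,v3:inf,v4:inf,v5:3
step 2: dist = v0:4,v1:0,v2:inf,v3:inf,v4:inf,v5:3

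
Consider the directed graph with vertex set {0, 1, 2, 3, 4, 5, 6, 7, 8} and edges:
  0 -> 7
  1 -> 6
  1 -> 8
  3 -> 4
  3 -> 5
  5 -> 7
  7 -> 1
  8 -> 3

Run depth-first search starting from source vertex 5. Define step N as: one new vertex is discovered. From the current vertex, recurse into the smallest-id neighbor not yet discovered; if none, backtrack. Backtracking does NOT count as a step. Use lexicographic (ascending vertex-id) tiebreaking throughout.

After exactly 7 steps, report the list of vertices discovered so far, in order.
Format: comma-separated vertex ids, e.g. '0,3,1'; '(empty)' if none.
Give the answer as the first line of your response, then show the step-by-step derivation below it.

5,7,1,6,8,3,4

step 1: discover 5; path=5; order=5
step 2: discover 7; path=5>7; order=5,7
step 3: discover 1; path=5>7>1; order=5,7,1
step 4: discover 6; path=5>7>1>6; order=5,7,1,6
step 5: discover 8; path=5>7>1>8; order=5,7,1,6,8
step 6: discover 3; path=5>7>1>8>3; order=5,7,1,6,8,3
step 7: discover 4; path=5>7>1>8>3>4; order=5,7,1,6,8,3,4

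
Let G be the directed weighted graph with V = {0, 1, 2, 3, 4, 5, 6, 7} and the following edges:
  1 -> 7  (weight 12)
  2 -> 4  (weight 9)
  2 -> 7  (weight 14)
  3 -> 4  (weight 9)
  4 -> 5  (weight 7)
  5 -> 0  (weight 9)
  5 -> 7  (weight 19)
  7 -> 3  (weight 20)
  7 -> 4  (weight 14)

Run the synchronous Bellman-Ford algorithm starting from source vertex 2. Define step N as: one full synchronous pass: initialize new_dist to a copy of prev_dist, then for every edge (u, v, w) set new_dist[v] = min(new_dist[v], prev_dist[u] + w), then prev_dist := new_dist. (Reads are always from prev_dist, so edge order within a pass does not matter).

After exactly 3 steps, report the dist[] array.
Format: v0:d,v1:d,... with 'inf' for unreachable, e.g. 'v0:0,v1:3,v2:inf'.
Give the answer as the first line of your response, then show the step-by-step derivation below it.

v0:25,v1:inf,v2:0,v3:34,v4:9,v5:16,v6:inf,v7:14

step 1: dist = v0:inf,v1:inf,v2:0,v3:inf,v4:9,v5:inf,v6:inf,v7:14
step 2: dist = v0:inf,v1:inf,v2:0,v3:34,v4:9,v5:16,v6:inf,v7:14
step 3: dist = v0:25,v1:inf,v2:0,v3:34,v4:9,v5:16,v6:inf,v7:14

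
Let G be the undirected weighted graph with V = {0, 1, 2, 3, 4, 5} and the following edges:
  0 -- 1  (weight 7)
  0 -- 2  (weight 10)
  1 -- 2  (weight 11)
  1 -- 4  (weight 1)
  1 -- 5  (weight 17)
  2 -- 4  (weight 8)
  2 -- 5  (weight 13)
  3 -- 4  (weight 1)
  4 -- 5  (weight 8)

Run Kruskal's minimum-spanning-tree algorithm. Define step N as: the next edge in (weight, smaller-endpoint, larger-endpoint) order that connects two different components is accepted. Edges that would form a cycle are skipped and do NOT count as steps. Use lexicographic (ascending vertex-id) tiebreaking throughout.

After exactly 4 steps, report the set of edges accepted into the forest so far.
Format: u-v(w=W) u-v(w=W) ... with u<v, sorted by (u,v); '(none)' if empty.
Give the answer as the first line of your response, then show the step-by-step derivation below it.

0-1(w=7) 1-4(w=1) 2-4(w=8) 3-4(w=1)

step 1: add edge 1-4 (w=1); MST = {1-4(w=1)}
step 2: add edge 3-4 (w=1); MST = {1-4(w=1) 3-4(w=1)}
step 3: add edge 0-1 (w=7); MST = {0-1(w=7) 1-4(w=1) 3-4(w=1)}
step 4: add edge 2-4 (w=8); MST = {0-1(w=7) 1-4(w=1) 2-4(w=8) 3-4(w=1)}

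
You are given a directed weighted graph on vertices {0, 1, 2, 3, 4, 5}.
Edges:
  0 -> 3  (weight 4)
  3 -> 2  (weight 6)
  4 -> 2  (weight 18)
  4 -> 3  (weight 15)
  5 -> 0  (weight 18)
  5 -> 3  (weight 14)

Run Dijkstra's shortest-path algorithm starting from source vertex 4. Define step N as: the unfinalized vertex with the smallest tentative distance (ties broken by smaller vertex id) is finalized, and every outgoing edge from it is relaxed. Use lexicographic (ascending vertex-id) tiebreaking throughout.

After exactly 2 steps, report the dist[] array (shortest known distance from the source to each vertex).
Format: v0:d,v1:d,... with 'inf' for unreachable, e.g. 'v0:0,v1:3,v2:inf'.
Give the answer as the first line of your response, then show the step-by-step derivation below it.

v0:inf,v1:inf,v2:18,v3:15,v4:0,v5:inf

step 1: dist = v0:inf,v1:inf,v2:18,v3:15,v4:0,v5:inf
step 2: dist = v0:inf,v1:inf,v2:18,v3:15,v4:0,v5:inf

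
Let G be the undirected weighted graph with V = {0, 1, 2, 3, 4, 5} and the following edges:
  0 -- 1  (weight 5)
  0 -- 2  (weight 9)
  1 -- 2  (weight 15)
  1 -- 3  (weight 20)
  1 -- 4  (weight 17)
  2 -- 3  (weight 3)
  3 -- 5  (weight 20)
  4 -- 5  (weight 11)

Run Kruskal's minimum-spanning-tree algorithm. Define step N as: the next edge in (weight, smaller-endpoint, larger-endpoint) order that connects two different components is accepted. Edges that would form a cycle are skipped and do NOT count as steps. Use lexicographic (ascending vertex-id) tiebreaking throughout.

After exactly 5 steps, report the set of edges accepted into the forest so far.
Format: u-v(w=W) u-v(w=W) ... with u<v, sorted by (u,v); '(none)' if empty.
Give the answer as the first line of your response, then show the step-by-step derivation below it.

0-1(w=5) 0-2(w=9) 1-4(w=17) 2-3(w=3) 4-5(w=11)

step 1: add edge 2-3 (w=3); MST = {2-3(w=3)}
step 2: add edge 0-1 (w=5); MST = {0-1(w=5) 2-3(w=3)}
step 3: add edge 0-2 (w=9); MST = {0-1(w=5) 0-2(w=9) 2-3(w=3)}
step 4: add edge 4-5 (w=11); MST = {0-1(w=5) 0-2(w=9) 2-3(w=3) 4-5(w=11)}
step 5: add edge 1-4 (w=17); MST = {0-1(w=5) 0-2(w=9) 1-4(w=17) 2-3(w=3) 4-5(w=11)}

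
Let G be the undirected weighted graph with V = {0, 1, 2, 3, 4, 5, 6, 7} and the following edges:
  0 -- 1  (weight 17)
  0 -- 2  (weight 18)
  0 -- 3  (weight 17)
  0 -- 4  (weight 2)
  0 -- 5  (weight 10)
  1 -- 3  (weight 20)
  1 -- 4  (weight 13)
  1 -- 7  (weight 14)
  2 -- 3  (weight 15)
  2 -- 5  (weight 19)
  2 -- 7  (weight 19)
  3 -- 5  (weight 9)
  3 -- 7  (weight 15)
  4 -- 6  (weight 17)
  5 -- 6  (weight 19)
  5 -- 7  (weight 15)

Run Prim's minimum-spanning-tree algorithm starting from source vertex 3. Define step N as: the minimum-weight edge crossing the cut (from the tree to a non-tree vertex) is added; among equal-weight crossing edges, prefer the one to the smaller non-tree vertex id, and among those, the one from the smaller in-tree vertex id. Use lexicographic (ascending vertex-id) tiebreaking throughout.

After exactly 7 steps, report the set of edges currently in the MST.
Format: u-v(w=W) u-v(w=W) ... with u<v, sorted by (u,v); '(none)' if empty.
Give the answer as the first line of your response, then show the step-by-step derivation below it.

0-4(w=2) 0-5(w=10) 1-4(w=13) 1-7(w=14) 2-3(w=15) 3-5(w=9) 4-6(w=17)

step 1: add edge 3-5 (w=9); MST = {3-5(w=9)}
step 2: add edge 0-5 (w=10); MST = {0-5(w=10) 3-5(w=9)}
step 3: add edge 0-4 (w=2); MST = {0-4(w=2) 0-5(w=10) 3-5(w=9)}
step 4: add edge 1-4 (w=13); MST = {0-4(w=2) 0-5(w=10) 1-4(w=13) 3-5(w=9)}
step 5: add edge 1-7 (w=14); MST = {0-4(w=2) 0-5(w=10) 1-4(w=13) 1-7(w=14) 3-5(w=9)}
step 6: add edge 2-3 (w=15); MST = {0-4(w=2) 0-5(w=10) 1-4(w=13) 1-7(w=14) 2-3(w=15) 3-5(w=9)}
step 7: add edge 4-6 (w=17); MST = {0-4(w=2) 0-5(w=10) 1-4(w=13) 1-7(w=14) 2-3(w=15) 3-5(w=9) 4-6(w=17)}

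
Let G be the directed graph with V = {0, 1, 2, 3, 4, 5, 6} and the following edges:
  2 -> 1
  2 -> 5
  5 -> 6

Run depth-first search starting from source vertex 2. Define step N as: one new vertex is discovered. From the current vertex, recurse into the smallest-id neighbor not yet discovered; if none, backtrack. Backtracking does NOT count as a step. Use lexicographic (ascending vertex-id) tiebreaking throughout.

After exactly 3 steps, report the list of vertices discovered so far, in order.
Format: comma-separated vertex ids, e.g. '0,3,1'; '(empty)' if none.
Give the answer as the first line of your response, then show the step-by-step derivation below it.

2,1,5

step 1: discover 2; path=2; order=2
step 2: discover 1; path=2>1; order=2,1
step 3: discover 5; path=2>5; order=2,1,5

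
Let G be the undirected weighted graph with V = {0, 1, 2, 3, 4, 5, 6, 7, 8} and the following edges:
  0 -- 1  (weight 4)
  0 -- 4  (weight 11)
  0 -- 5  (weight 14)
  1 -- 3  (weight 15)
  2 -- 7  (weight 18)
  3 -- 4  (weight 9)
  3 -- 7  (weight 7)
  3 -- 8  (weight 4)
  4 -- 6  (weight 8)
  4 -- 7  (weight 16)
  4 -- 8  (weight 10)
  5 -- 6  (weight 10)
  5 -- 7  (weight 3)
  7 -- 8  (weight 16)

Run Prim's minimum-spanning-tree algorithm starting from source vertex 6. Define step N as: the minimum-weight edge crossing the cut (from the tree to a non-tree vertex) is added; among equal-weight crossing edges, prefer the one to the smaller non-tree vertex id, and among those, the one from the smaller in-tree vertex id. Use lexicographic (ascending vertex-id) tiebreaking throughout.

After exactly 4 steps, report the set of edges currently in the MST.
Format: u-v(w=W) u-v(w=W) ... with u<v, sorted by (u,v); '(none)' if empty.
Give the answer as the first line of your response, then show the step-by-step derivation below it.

3-4(w=9) 3-7(w=7) 3-8(w=4) 4-6(w=8)

step 1: add edge 4-6 (w=8); MST = {4-6(w=8)}
step 2: add edge 3-4 (w=9); MST = {3-4(w=9) 4-6(w=8)}
step 3: add edge 3-8 (w=4); MST = {3-4(w=9) 3-8(w=4) 4-6(w=8)}
step 4: add edge 3-7 (w=7); MST = {3-4(w=9) 3-7(w=7) 3-8(w=4) 4-6(w=8)}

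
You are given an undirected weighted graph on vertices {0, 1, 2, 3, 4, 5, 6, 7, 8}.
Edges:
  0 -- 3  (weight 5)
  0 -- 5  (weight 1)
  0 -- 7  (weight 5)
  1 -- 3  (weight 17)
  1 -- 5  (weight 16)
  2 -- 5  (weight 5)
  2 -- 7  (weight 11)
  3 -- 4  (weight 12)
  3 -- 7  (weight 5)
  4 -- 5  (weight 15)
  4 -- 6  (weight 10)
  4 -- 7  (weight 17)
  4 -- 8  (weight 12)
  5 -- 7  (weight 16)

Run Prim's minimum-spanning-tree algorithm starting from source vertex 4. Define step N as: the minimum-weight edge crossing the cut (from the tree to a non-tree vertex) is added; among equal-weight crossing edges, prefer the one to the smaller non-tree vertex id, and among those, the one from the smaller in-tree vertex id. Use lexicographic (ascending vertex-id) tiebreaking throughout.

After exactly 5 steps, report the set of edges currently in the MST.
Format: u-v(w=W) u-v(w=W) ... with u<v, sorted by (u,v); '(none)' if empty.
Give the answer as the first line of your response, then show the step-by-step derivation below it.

0-3(w=5) 0-5(w=1) 2-5(w=5) 3-4(w=12) 4-6(w=10)

step 1: add edge 4-6 (w=10); MST = {4-6(w=10)}
step 2: add edge 3-4 (w=12); MST = {3-4(w=12) 4-6(w=10)}
step 3: add edge 0-3 (w=5); MST = {0-3(w=5) 3-4(w=12) 4-6(w=10)}
step 4: add edge 0-5 (w=1); MST = {0-3(w=5) 0-5(w=1) 3-4(w=12) 4-6(w=10)}
step 5: add edge 2-5 (w=5); MST = {0-3(w=5) 0-5(w=1) 2-5(w=5) 3-4(w=12) 4-6(w=10)}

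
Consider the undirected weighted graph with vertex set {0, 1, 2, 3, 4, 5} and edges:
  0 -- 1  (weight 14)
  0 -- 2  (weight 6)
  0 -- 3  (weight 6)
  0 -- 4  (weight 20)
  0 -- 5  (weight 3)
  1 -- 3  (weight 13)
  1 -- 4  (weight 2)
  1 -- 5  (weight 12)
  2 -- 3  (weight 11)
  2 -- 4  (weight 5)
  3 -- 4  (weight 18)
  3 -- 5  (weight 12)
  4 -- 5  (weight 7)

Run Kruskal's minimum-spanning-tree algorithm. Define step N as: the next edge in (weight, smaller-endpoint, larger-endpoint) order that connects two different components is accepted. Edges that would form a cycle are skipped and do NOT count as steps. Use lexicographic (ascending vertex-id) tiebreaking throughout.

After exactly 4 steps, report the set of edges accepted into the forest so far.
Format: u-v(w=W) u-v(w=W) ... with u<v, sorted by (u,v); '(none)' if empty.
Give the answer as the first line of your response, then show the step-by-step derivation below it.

0-2(w=6) 0-5(w=3) 1-4(w=2) 2-4(w=5)

step 1: add edge 1-4 (w=2); MST = {1-4(w=2)}
step 2: add edge 0-5 (w=3); MST = {0-5(w=3) 1-4(w=2)}
step 3: add edge 2-4 (w=5); MST = {0-5(w=3) 1-4(w=2) 2-4(w=5)}
step 4: add edge 0-2 (w=6); MST = {0-2(w=6) 0-5(w=3) 1-4(w=2) 2-4(w=5)}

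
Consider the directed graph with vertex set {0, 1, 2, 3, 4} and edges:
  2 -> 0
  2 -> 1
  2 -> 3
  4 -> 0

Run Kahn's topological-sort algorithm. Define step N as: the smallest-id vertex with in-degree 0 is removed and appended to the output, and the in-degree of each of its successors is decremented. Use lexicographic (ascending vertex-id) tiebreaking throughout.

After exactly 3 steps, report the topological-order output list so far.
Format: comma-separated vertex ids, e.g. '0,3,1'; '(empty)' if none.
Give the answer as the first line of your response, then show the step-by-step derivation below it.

2,1,3

step 1: output 2; order=[2]; indeg=(1,0,0,0,0)
step 2: output 1; order=[2,1]; indeg=(1,0,0,0,0)
step 3: output 3; order=[2,1,3]; indeg=(1,0,0,0,0)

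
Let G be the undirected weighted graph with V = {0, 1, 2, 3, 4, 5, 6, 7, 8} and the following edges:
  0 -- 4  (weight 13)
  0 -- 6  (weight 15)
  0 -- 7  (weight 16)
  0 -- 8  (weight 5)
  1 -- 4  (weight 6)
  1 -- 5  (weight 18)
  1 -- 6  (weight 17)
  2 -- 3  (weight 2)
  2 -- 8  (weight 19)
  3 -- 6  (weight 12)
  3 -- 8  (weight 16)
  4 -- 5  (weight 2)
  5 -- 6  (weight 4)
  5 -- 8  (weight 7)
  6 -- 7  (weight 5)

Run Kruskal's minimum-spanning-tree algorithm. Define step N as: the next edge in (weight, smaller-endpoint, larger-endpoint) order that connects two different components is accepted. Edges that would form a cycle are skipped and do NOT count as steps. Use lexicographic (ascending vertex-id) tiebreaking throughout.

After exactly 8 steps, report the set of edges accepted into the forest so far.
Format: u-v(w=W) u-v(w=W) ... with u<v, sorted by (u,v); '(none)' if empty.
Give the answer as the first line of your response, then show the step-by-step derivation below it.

0-8(w=5) 1-4(w=6) 2-3(w=2) 3-6(w=12) 4-5(w=2) 5-6(w=4) 5-8(w=7) 6-7(w=5)

step 1: add edge 2-3 (w=2); MST = {2-3(w=2)}
step 2: add edge 4-5 (w=2); MST = {2-3(w=2) 4-5(w=2)}
step 3: add edge 5-6 (w=4); MST = {2-3(w=2) 4-5(w=2) 5-6(w=4)}
step 4: add edge 0-8 (w=5); MST = {0-8(w=5) 2-3(w=2) 4-5(w=2) 5-6(w=4)}
step 5: add edge 6-7 (w=5); MST = {0-8(w=5) 2-3(w=2) 4-5(w=2) 5-6(w=4) 6-7(w=5)}
step 6: add edge 1-4 (w=6); MST = {0-8(w=5) 1-4(w=6) 2-3(w=2) 4-5(w=2) 5-6(w=4) 6-7(w=5)}
step 7: add edge 5-8 (w=7); MST = {0-8(w=5) 1-4(w=6) 2-3(w=2) 4-5(w=2) 5-6(w=4) 5-8(w=7) 6-7(w=5)}
step 8: add edge 3-6 (w=12); MST = {0-8(w=5) 1-4(w=6) 2-3(w=2) 3-6(w=12) 4-5(w=2) 5-6(w=4) 5-8(w=7) 6-7(w=5)}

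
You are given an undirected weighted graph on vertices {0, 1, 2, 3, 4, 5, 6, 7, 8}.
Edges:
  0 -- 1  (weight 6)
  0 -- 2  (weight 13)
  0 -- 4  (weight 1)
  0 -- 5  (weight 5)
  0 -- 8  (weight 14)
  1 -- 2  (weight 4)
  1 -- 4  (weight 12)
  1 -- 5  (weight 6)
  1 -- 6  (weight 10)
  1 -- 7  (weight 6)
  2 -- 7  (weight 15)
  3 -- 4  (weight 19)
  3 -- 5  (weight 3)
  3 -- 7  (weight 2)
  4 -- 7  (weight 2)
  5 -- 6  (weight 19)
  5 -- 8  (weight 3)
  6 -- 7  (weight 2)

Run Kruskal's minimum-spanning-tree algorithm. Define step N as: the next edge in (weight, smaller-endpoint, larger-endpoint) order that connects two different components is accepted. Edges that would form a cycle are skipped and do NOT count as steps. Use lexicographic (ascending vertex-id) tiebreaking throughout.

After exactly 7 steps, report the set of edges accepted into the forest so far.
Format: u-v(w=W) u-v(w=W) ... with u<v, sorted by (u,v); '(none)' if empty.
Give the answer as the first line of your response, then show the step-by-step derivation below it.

0-4(w=1) 1-2(w=4) 3-5(w=3) 3-7(w=2) 4-7(w=2) 5-8(w=3) 6-7(w=2)

step 1: add edge 0-4 (w=1); MST = {0-4(w=1)}
step 2: add edge 3-7 (w=2); MST = {0-4(w=1) 3-7(w=2)}
step 3: add edge 4-7 (w=2); MST = {0-4(w=1) 3-7(w=2) 4-7(w=2)}
step 4: add edge 6-7 (w=2); MST = {0-4(w=1) 3-7(w=2) 4-7(w=2) 6-7(w=2)}
step 5: add edge 3-5 (w=3); MST = {0-4(w=1) 3-5(w=3) 3-7(w=2) 4-7(w=2) 6-7(w=2)}
step 6: add edge 5-8 (w=3); MST = {0-4(w=1) 3-5(w=3) 3-7(w=2) 4-7(w=2) 5-8(w=3) 6-7(w=2)}
step 7: add edge 1-2 (w=4); MST = {0-4(w=1) 1-2(w=4) 3-5(w=3) 3-7(w=2) 4-7(w=2) 5-8(w=3) 6-7(w=2)}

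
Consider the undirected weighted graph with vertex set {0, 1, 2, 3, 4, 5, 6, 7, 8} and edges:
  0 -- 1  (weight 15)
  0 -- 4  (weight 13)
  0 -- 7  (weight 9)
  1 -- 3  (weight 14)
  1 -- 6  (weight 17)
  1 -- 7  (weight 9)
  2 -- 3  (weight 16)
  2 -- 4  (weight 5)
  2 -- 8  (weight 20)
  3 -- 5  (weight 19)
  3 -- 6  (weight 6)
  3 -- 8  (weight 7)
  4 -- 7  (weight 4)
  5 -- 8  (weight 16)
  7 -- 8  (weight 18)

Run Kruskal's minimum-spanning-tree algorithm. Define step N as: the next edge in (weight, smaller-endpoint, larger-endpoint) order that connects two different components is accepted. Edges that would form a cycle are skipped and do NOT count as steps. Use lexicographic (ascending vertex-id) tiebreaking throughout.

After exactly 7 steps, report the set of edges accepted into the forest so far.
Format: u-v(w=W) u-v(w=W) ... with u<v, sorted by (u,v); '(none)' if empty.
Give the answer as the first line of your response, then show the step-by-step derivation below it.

0-7(w=9) 1-3(w=14) 1-7(w=9) 2-4(w=5) 3-6(w=6) 3-8(w=7) 4-7(w=4)

step 1: add edge 4-7 (w=4); MST = {4-7(w=4)}
step 2: add edge 2-4 (w=5); MST = {2-4(w=5) 4-7(w=4)}
step 3: add edge 3-6 (w=6); MST = {2-4(w=5) 3-6(w=6) 4-7(w=4)}
step 4: add edge 3-8 (w=7); MST = {2-4(w=5) 3-6(w=6) 3-8(w=7) 4-7(w=4)}
step 5: add edge 0-7 (w=9); MST = {0-7(w=9) 2-4(w=5) 3-6(w=6) 3-8(w=7) 4-7(w=4)}
step 6: add edge 1-7 (w=9); MST = {0-7(w=9) 1-7(w=9) 2-4(w=5) 3-6(w=6) 3-8(w=7) 4-7(w=4)}
step 7: add edge 1-3 (w=14); MST = {0-7(w=9) 1-3(w=14) 1-7(w=9) 2-4(w=5) 3-6(w=6) 3-8(w=7) 4-7(w=4)}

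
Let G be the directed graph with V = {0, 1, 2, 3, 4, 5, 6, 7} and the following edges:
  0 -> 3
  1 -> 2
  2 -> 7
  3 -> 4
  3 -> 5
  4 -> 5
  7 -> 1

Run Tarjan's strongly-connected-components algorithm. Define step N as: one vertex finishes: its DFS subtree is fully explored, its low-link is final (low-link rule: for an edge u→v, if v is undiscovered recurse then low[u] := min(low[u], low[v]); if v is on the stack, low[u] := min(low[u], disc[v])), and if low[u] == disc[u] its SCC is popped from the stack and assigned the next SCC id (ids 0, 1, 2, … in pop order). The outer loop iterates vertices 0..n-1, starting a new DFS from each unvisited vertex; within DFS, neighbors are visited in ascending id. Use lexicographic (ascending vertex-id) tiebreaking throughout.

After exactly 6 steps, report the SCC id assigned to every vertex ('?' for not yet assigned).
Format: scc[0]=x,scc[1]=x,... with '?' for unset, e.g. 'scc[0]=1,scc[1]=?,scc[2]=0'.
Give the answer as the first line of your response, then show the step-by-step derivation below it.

scc[0]=3,scc[1]=?,scc[2]=?,scc[3]=2,scc[4]=1,scc[5]=0,scc[6]=?,scc[7]=?

step 1: low=(low[0]=0,low[1]=?,low[2]=?,low[3]=1,low[4]=2,low[5]=3,low[6]=?,low[7]=?); scc=(scc[0]=?,scc[1]=?,scc[2]=?,scc[3]=?,scc[4]=?,scc[5]=0,scc[6]=?,scc[7]=?)
step 2: low=(low[0]=0,low[1]=?,low[2]=?,low[3]=1,low[4]=2,low[5]=3,low[6]=?,low[7]=?); scc=(scc[0]=?,scc[1]=?,scc[2]=?,scc[3]=?,scc[4]=1,scc[5]=0,scc[6]=?,scc[7]=?)
step 3: low=(low[0]=0,low[1]=?,low[2]=?,low[3]=1,low[4]=2,low[5]=3,low[6]=?,low[7]=?); scc=(scc[0]=?,scc[1]=?,scc[2]=?,scc[3]=2,scc[4]=1,scc[5]=0,scc[6]=?,scc[7]=?)
step 4: low=(low[0]=0,low[1]=?,low[2]=?,low[3]=1,low[4]=2,low[5]=3,low[6]=?,low[7]=?); scc=(scc[0]=3,scc[1]=?,scc[2]=?,scc[3]=2,scc[4]=1,scc[5]=0,scc[6]=?,scc[7]=?)
step 5: low=(low[0]=0,low[1]=4,low[2]=5,low[3]=1,low[4]=2,low[5]=3,low[6]=?,low[7]=4); scc=(scc[0]=3,scc[1]=?,scc[2]=?,scc[3]=2,scc[4]=1,scc[5]=0,scc[6]=?,scc[7]=?)
step 6: low=(low[0]=0,low[1]=4,low[2]=4,low[3]=1,low[4]=2,low[5]=3,low[6]=?,low[7]=4); scc=(scc[0]=3,scc[1]=?,scc[2]=?,scc[3]=2,scc[4]=1,scc[5]=0,scc[6]=?,scc[7]=?)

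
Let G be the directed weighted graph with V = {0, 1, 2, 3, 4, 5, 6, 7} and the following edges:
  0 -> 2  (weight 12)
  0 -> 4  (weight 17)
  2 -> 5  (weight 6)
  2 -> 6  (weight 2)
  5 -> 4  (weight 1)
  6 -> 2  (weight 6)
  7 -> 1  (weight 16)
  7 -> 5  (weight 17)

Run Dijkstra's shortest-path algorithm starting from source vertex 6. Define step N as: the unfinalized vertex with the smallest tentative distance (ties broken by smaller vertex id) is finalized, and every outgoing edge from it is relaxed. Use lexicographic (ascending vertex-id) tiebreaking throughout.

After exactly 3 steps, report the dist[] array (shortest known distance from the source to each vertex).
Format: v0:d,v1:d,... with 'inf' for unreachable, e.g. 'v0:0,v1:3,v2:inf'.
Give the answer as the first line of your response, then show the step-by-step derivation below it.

v0:inf,v1:inf,v2:6,v3:inf,v4:13,v5:12,v6:0,v7:inf

step 1: dist = v0:inf,v1:inf,v2:6,v3:inf,v4:inf,v5:inf,v6:0,v7:inf
step 2: dist = v0:inf,v1:inf,v2:6,v3:inf,v4:inf,v5:12,v6:0,v7:inf
step 3: dist = v0:inf,v1:inf,v2:6,v3:inf,v4:13,v5:12,v6:0,v7:inf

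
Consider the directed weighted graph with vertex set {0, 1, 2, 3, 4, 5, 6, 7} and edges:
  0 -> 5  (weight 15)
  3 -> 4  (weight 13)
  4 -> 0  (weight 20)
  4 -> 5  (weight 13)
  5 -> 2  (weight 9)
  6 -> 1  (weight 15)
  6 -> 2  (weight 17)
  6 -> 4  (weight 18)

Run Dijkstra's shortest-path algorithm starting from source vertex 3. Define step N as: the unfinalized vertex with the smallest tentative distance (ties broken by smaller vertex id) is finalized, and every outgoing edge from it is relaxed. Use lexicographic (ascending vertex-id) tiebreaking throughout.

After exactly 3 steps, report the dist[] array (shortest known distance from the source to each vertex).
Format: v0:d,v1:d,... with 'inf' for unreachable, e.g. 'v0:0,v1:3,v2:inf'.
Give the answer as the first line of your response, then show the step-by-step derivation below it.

v0:33,v1:inf,v2:35,v3:0,v4:13,v5:26,v6:inf,v7:inf

step 1: dist = v0:inf,v1:inf,v2:inf,v3:0,v4:13,v5:inf,v6:inf,v7:inf
step 2: dist = v0:33,v1:inf,v2:inf,v3:0,v4:13,v5:26,v6:inf,v7:inf
step 3: dist = v0:33,v1:inf,v2:35,v3:0,v4:13,v5:26,v6:inf,v7:inf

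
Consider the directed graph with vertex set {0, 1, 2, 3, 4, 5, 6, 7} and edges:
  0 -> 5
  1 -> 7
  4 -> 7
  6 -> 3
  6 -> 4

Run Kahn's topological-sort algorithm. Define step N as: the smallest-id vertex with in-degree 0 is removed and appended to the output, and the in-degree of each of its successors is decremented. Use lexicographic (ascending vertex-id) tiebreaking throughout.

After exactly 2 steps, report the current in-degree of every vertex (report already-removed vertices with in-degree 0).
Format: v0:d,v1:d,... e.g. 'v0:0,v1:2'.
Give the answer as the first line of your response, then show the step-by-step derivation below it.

v0:0,v1:0,v2:0,v3:1,v4:1,v5:0,v6:0,v7:1

step 1: output 0; order=[0]; indeg=(0,0,0,1,1,0,0,2)
step 2: output 1; order=[0,1]; indeg=(0,0,0,1,1,0,0,1)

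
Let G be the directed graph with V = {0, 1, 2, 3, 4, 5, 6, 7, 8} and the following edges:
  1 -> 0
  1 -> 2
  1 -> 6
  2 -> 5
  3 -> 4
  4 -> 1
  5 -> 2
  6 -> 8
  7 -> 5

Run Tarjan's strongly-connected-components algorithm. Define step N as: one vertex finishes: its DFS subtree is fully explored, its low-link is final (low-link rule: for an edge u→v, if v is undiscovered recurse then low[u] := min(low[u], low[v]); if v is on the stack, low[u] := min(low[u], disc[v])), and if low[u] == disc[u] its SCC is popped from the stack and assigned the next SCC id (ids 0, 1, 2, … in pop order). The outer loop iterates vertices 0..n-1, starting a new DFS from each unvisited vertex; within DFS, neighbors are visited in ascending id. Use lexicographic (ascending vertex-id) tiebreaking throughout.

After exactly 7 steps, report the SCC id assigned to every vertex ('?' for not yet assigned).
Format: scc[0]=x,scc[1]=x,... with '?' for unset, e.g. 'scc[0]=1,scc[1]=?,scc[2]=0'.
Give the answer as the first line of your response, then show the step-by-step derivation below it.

scc[0]=0,scc[1]=4,scc[2]=1,scc[3]=?,scc[4]=5,scc[5]=1,scc[6]=3,scc[7]=?,scc[8]=2

step 1: low=(low[0]=0,low[1]=?,low[2]=?,low[3]=?,low[4]=?,low[5]=?,low[6]=?,low[7]=?,low[8]=?); scc=(scc[0]=0,scc[1]=?,scc[2]=?,scc[3]=?,scc[4]=?,scc[5]=?,scc[6]=?,scc[7]=?,scc[8]=?)
step 2: low=(low[0]=0,low[1]=1,low[2]=2,low[3]=?,low[4]=?,low[5]=2,low[6]=?,low[7]=?,low[8]=?); scc=(scc[0]=0,scc[1]=?,scc[2]=?,scc[3]=?,scc[4]=?,scc[5]=?,scc[6]=?,scc[7]=?,scc[8]=?)
step 3: low=(low[0]=0,low[1]=1,low[2]=2,low[3]=?,low[4]=?,low[5]=2,low[6]=?,low[7]=?,low[8]=?); scc=(scc[0]=0,scc[1]=?,scc[2]=1,scc[3]=?,scc[4]=?,scc[5]=1,scc[6]=?,scc[7]=?,scc[8]=?)
step 4: low=(low[0]=0,low[1]=1,low[2]=2,low[3]=?,low[4]=?,low[5]=2,low[6]=4,low[7]=?,low[8]=5); scc=(scc[0]=0,scc[1]=?,scc[2]=1,scc[3]=?,scc[4]=?,scc[5]=1,scc[6]=?,scc[7]=?,scc[8]=2)
step 5: low=(low[0]=0,low[1]=1,low[2]=2,low[3]=?,low[4]=?,low[5]=2,low[6]=4,low[7]=?,low[8]=5); scc=(scc[0]=0,scc[1]=?,scc[2]=1,scc[3]=?,scc[4]=?,scc[5]=1,scc[6]=3,scc[7]=?,scc[8]=2)
step 6: low=(low[0]=0,low[1]=1,low[2]=2,low[3]=?,low[4]=?,low[5]=2,low[6]=4,low[7]=?,low[8]=5); scc=(scc[0]=0,scc[1]=4,scc[2]=1,scc[3]=?,scc[4]=?,scc[5]=1,scc[6]=3,scc[7]=?,scc[8]=2)
step 7: low=(low[0]=0,low[1]=1,low[2]=2,low[3]=6,low[4]=7,low[5]=2,low[6]=4,low[7]=?,low[8]=5); scc=(scc[0]=0,scc[1]=4,scc[2]=1,scc[3]=?,scc[4]=5,scc[5]=1,scc[6]=3,scc[7]=?,scc[8]=2)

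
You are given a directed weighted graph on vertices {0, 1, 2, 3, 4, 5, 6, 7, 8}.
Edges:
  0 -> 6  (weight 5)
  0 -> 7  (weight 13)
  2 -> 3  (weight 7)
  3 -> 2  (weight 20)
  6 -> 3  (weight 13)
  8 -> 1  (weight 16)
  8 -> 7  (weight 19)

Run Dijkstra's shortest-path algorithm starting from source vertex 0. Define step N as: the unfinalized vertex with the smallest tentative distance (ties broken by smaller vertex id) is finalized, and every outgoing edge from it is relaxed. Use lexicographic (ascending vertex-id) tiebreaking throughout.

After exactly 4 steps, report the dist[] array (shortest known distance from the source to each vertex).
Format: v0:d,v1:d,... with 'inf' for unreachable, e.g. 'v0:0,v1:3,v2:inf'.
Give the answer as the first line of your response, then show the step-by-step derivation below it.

v0:0,v1:inf,v2:38,v3:18,v4:inf,v5:inf,v6:5,v7:13,v8:inf

step 1: dist = v0:0,v1:inf,v2:inf,v3:inf,v4:inf,v5:inf,v6:5,v7:13,v8:inf
step 2: dist = v0:0,v1:inf,v2:inf,v3:18,v4:inf,v5:inf,v6:5,v7:13,v8:inf
step 3: dist = v0:0,v1:inf,v2:inf,v3:18,v4:inf,v5:inf,v6:5,v7:13,v8:inf
step 4: dist = v0:0,v1:inf,v2:38,v3:18,v4:inf,v5:inf,v6:5,v7:13,v8:inf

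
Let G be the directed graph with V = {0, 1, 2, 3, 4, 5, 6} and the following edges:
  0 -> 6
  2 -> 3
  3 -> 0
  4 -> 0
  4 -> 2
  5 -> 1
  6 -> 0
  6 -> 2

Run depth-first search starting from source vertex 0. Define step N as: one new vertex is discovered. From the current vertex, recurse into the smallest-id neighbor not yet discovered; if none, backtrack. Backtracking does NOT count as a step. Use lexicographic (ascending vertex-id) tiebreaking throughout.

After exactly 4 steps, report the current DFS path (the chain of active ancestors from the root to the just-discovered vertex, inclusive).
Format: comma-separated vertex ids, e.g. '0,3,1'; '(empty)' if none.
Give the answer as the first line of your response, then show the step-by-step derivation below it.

0,6,2,3

step 1: discover 0; path=0; order=0
step 2: discover 6; path=0>6; order=0,6
step 3: discover 2; path=0>6>2; order=0,6,2
step 4: discover 3; path=0>6>2>3; order=0,6,2,3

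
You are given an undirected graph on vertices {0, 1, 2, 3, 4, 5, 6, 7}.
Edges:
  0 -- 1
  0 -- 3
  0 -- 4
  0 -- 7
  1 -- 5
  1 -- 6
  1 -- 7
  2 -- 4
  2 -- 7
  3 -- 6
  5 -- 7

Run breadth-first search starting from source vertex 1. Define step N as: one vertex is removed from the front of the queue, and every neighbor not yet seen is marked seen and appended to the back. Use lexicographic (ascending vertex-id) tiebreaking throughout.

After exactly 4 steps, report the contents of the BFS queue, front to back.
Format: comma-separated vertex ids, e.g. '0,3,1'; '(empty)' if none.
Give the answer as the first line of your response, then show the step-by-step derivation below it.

7,3,4

step 1: dequeue 1; queue=[0,5,6,7]; order=1
step 2: dequeue 0; queue=[5,6,7,3,4]; order=1,0
step 3: dequeue 5; queue=[6,7,3,4]; order=1,0,5
step 4: dequeue 6; queue=[7,3,4]; order=1,0,5,6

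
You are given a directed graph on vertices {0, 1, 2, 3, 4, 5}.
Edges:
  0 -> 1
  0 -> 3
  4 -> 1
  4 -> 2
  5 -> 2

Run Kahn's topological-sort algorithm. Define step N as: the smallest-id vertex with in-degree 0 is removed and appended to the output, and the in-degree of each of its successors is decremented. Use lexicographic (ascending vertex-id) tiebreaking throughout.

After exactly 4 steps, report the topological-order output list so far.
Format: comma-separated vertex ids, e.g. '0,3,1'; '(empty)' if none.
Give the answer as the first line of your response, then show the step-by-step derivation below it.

0,3,4,1

step 1: output 0; order=[0]; indeg=(0,1,2,0,0,0)
step 2: output 3; order=[0,3]; indeg=(0,1,2,0,0,0)
step 3: output 4; order=[0,3,4]; indeg=(0,0,1,0,0,0)
step 4: output 1; order=[0,3,4,1]; indeg=(0,0,1,0,0,0)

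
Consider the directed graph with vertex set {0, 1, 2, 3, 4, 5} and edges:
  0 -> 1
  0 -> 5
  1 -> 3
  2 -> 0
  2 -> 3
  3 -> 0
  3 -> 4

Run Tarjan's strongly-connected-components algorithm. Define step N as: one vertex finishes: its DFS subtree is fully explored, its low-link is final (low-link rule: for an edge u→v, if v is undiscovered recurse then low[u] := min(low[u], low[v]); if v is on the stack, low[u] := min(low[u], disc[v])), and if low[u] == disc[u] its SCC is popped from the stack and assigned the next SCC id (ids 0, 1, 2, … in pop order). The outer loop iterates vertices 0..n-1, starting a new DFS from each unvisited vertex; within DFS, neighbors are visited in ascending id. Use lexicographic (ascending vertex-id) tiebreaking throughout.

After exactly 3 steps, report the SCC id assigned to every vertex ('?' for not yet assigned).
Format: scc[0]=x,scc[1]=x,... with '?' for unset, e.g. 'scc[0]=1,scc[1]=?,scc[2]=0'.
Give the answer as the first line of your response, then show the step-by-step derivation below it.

scc[0]=?,scc[1]=?,scc[2]=?,scc[3]=?,scc[4]=0,scc[5]=?

step 1: low=(low[0]=0,low[1]=1,low[2]=?,low[3]=0,low[4]=3,low[5]=?); scc=(scc[0]=?,scc[1]=?,scc[2]=?,scc[3]=?,scc[4]=0,scc[5]=?)
step 2: low=(low[0]=0,low[1]=1,low[2]=?,low[3]=0,low[4]=3,low[5]=?); scc=(scc[0]=?,scc[1]=?,scc[2]=?,scc[3]=?,scc[4]=0,scc[5]=?)
step 3: low=(low[0]=0,low[1]=0,low[2]=?,low[3]=0,low[4]=3,low[5]=?); scc=(scc[0]=?,scc[1]=?,scc[2]=?,scc[3]=?,scc[4]=0,scc[5]=?)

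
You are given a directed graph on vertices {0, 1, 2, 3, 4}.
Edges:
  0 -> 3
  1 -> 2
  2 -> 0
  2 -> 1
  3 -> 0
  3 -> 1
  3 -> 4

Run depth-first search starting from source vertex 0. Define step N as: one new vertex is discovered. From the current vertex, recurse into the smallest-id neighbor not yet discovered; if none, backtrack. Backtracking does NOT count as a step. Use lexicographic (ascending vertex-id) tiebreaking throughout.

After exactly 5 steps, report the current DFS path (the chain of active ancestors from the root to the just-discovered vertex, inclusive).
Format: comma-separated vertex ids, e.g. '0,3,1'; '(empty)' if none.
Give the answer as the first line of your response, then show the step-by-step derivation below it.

0,3,4

step 1: discover 0; path=0; order=0
step 2: discover 3; path=0>3; order=0,3
step 3: discover 1; path=0>3>1; order=0,3,1
step 4: discover 2; path=0>3>1>2; order=0,3,1,2
step 5: discover 4; path=0>3>4; order=0,3,1,2,4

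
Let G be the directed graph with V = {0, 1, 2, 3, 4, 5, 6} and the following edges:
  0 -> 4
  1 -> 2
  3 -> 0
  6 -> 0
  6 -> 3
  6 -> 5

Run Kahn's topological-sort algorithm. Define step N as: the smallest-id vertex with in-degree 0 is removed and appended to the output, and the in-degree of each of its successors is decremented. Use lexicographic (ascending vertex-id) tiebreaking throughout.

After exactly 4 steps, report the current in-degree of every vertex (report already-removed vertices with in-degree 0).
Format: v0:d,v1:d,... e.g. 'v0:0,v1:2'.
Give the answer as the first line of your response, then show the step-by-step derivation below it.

v0:0,v1:0,v2:0,v3:0,v4:1,v5:0,v6:0

step 1: output 1; order=[1]; indeg=(2,0,0,1,1,1,0)
step 2: output 2; order=[1,2]; indeg=(2,0,0,1,1,1,0)
step 3: output 6; order=[1,2,6]; indeg=(1,0,0,0,1,0,0)
step 4: output 3; order=[1,2,6,3]; indeg=(0,0,0,0,1,0,0)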